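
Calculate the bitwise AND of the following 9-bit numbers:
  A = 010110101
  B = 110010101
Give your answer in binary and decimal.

Apply & to each column (1 only where both bits are 1):
  010110101
& 110010101
-----------
  010010101

Answer: 010010101 (149)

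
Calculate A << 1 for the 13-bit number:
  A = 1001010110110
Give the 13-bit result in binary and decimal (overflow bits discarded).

Shift left by 1: drop the top 1 bit(s), append 1 zero(s) on the right.
  1001010110110  ->  discard [1], keep [001010110110], append 0
= 0010101101100

Answer: 0010101101100 (1388)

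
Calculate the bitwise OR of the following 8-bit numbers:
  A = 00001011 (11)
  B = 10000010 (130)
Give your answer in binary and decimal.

Apply | to each column (1 where either bit is 1):
  00001011
| 10000010
----------
  10001011

Answer: 10001011 (139)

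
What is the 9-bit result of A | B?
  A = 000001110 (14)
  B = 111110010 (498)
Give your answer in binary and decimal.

Apply | to each column (1 where either bit is 1):
  000001110
| 111110010
-----------
  111111110

Answer: 111111110 (510)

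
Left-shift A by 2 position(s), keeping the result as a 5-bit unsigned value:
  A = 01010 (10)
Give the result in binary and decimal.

Shift left by 2: drop the top 2 bit(s), append 2 zero(s) on the right.
  01010  ->  discard [01], keep [010], append 00
= 01000

Answer: 01000 (8)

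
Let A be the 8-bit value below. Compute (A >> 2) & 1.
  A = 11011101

Bit 2 is the 3rd from the right.
  11011101
       ^
That bit is 1.

Answer: 1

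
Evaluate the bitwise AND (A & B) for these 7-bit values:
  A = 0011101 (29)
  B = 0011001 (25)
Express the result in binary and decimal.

Apply & to each column (1 only where both bits are 1):
  0011101
& 0011001
---------
  0011001

Answer: 0011001 (25)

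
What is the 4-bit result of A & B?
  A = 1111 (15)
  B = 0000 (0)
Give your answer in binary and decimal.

Apply & to each column (1 only where both bits are 1):
  1111
& 0000
------
  0000

Answer: 0000 (0)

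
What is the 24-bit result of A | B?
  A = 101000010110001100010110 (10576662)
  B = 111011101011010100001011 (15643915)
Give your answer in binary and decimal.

Apply | to each column (1 where either bit is 1):
  101000010110001100010110
| 111011101011010100001011
--------------------------
  111011111111011100011111

Answer: 111011111111011100011111 (15726367)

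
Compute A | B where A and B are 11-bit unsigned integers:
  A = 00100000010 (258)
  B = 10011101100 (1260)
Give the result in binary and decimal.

Apply | to each column (1 where either bit is 1):
  00100000010
| 10011101100
-------------
  10111101110

Answer: 10111101110 (1518)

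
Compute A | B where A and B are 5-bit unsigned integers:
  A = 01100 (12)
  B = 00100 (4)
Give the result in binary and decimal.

Apply | to each column (1 where either bit is 1):
  01100
| 00100
-------
  01100

Answer: 01100 (12)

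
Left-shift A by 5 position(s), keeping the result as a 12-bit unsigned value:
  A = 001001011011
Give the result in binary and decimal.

Shift left by 5: drop the top 5 bit(s), append 5 zero(s) on the right.
  001001011011  ->  discard [00100], keep [1011011], append 00000
= 101101100000

Answer: 101101100000 (2912)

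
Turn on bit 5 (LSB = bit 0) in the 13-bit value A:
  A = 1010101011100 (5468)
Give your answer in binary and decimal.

Mask = 1 << 5 = 0000000100000
Bit 5 of A is 0, so OR-ing with the mask flips it to 1.
  1010101011100
| 0000000100000
---------------
  1010101111100

Answer: 1010101111100 (5500)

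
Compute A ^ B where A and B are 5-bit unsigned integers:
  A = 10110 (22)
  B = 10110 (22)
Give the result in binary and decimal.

Apply ^ to each column (1 where bits differ):
  10110
^ 10110
-------
  00000

Answer: 00000 (0)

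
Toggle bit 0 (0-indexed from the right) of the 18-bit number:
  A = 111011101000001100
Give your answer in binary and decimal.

Mask = 1 << 0 = 000000000000000001
Bit 0 of A is 0; XOR with the mask flips it to 1.
  111011101000001100
^ 000000000000000001
--------------------
  111011101000001101

Answer: 111011101000001101 (244237)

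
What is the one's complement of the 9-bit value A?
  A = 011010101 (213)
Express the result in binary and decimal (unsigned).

Flip each bit (0->1, 1->0):
  011010101
  100101010

Answer: 100101010 (298)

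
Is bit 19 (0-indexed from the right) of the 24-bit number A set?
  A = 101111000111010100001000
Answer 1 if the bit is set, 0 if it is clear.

Bit 19 is the 20th from the right.
  101111000111010100001000
      ^
That bit is 1.

Answer: 1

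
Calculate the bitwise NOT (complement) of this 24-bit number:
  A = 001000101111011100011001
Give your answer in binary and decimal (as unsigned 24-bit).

Flip each bit (0->1, 1->0):
  001000101111011100011001
  110111010000100011100110

Answer: 110111010000100011100110 (14485734)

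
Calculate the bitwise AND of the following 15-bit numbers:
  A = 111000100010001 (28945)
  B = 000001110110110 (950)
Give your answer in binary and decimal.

Apply & to each column (1 only where both bits are 1):
  111000100010001
& 000001110110110
-----------------
  000000100010000

Answer: 000000100010000 (272)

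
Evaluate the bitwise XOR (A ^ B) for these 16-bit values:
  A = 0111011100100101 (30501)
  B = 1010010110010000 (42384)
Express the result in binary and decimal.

Apply ^ to each column (1 where bits differ):
  0111011100100101
^ 1010010110010000
------------------
  1101001010110101

Answer: 1101001010110101 (53941)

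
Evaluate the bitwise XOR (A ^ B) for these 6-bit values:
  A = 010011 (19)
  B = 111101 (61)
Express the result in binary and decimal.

Apply ^ to each column (1 where bits differ):
  010011
^ 111101
--------
  101110

Answer: 101110 (46)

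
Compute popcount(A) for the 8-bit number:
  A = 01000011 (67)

01000011
1-bits at positions (from bit 0 = LSB): 0, 1, 6
Count = 3

Answer: 3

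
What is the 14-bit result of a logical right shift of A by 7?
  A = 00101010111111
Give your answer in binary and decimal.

Logical shift right by 7: drop the bottom 7 bit(s), prepend 7 zero(s) on the left.
  00101010111111  ->  keep [0010101], discard [0111111], prepend 0000000
= 00000000010101

Answer: 00000000010101 (21)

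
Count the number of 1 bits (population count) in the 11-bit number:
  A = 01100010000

01100010000
1-bits at positions (from bit 0 = LSB): 4, 8, 9
Count = 3

Answer: 3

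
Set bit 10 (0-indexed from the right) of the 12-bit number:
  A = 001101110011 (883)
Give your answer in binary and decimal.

Mask = 1 << 10 = 010000000000
Bit 10 of A is 0, so OR-ing with the mask flips it to 1.
  001101110011
| 010000000000
--------------
  011101110011

Answer: 011101110011 (1907)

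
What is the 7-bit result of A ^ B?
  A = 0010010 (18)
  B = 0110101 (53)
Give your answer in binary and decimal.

Apply ^ to each column (1 where bits differ):
  0010010
^ 0110101
---------
  0100111

Answer: 0100111 (39)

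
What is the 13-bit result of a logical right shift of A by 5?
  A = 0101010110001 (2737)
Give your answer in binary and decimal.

Logical shift right by 5: drop the bottom 5 bit(s), prepend 5 zero(s) on the left.
  0101010110001  ->  keep [01010101], discard [10001], prepend 00000
= 0000001010101

Answer: 0000001010101 (85)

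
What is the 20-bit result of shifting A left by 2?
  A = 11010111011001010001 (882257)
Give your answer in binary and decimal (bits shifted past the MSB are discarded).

Shift left by 2: drop the top 2 bit(s), append 2 zero(s) on the right.
  11010111011001010001  ->  discard [11], keep [010111011001010001], append 00
= 01011101100101000100

Answer: 01011101100101000100 (383300)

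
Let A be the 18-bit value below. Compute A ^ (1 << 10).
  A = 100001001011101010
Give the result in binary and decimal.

Mask = 1 << 10 = 000000010000000000
Bit 10 of A is 0; XOR with the mask flips it to 1.
  100001001011101010
^ 000000010000000000
--------------------
  100001011011101010

Answer: 100001011011101010 (136938)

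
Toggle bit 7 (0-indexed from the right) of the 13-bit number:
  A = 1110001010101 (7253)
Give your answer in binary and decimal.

Mask = 1 << 7 = 0000010000000
Bit 7 of A is 0; XOR with the mask flips it to 1.
  1110001010101
^ 0000010000000
---------------
  1110011010101

Answer: 1110011010101 (7381)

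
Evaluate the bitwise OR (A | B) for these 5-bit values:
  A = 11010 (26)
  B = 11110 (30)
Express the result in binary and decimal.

Apply | to each column (1 where either bit is 1):
  11010
| 11110
-------
  11110

Answer: 11110 (30)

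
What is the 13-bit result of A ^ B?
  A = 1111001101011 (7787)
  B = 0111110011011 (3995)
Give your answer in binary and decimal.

Apply ^ to each column (1 where bits differ):
  1111001101011
^ 0111110011011
---------------
  1000111110000

Answer: 1000111110000 (4592)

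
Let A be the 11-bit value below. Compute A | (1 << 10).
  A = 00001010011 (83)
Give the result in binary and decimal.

Mask = 1 << 10 = 10000000000
Bit 10 of A is 0, so OR-ing with the mask flips it to 1.
  00001010011
| 10000000000
-------------
  10001010011

Answer: 10001010011 (1107)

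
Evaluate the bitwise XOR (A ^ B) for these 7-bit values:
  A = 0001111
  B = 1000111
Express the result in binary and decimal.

Apply ^ to each column (1 where bits differ):
  0001111
^ 1000111
---------
  1001000

Answer: 1001000 (72)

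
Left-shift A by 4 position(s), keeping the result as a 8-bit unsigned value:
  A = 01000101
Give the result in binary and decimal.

Shift left by 4: drop the top 4 bit(s), append 4 zero(s) on the right.
  01000101  ->  discard [0100], keep [0101], append 0000
= 01010000

Answer: 01010000 (80)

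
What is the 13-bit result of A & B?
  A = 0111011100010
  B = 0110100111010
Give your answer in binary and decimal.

Apply & to each column (1 only where both bits are 1):
  0111011100010
& 0110100111010
---------------
  0110000100010

Answer: 0110000100010 (3106)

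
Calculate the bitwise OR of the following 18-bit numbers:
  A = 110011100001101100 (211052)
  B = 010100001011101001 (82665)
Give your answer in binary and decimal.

Apply | to each column (1 where either bit is 1):
  110011100001101100
| 010100001011101001
--------------------
  110111101011101101

Answer: 110111101011101101 (228077)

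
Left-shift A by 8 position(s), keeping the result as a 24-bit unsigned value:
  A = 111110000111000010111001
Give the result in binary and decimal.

Shift left by 8: drop the top 8 bit(s), append 8 zero(s) on the right.
  111110000111000010111001  ->  discard [11111000], keep [0111000010111001], append 00000000
= 011100001011100100000000

Answer: 011100001011100100000000 (7387392)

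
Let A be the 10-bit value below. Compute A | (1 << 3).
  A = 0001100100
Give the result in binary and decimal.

Mask = 1 << 3 = 0000001000
Bit 3 of A is 0, so OR-ing with the mask flips it to 1.
  0001100100
| 0000001000
------------
  0001101100

Answer: 0001101100 (108)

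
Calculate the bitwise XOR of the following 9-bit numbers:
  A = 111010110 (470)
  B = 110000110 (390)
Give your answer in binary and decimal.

Apply ^ to each column (1 where bits differ):
  111010110
^ 110000110
-----------
  001010000

Answer: 001010000 (80)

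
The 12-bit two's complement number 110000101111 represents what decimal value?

MSB is 1, so the value is negative. Find the magnitude:
1. Invert bits:  001111010000
2. Add 1:        001111010001  = 977
3. Apply sign:   -977

Answer: -977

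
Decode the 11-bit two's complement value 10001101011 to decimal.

MSB is 1, so the value is negative. Find the magnitude:
1. Invert bits:  01110010100
2. Add 1:        01110010101  = 917
3. Apply sign:   -917

Answer: -917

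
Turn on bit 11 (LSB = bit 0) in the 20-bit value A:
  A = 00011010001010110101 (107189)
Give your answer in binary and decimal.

Mask = 1 << 11 = 00000000100000000000
Bit 11 of A is 0, so OR-ing with the mask flips it to 1.
  00011010001010110101
| 00000000100000000000
----------------------
  00011010101010110101

Answer: 00011010101010110101 (109237)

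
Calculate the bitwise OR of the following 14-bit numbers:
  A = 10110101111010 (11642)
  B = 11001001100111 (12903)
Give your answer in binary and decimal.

Apply | to each column (1 where either bit is 1):
  10110101111010
| 11001001100111
----------------
  11111101111111

Answer: 11111101111111 (16255)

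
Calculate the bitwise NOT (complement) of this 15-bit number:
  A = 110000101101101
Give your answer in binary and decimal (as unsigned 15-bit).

Flip each bit (0->1, 1->0):
  110000101101101
  001111010010010

Answer: 001111010010010 (7826)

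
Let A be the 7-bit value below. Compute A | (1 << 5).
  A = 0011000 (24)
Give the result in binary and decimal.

Mask = 1 << 5 = 0100000
Bit 5 of A is 0, so OR-ing with the mask flips it to 1.
  0011000
| 0100000
---------
  0111000

Answer: 0111000 (56)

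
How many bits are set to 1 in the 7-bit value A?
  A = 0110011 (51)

0110011
1-bits at positions (from bit 0 = LSB): 0, 1, 4, 5
Count = 4

Answer: 4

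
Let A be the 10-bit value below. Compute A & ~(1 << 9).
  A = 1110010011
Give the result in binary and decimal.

Mask = ~(1 << 9) = 0111111111
Bit 9 of A is 1, so AND-ing with the mask clears it to 0.
  1110010011
& 0111111111
------------
  0110010011

Answer: 0110010011 (403)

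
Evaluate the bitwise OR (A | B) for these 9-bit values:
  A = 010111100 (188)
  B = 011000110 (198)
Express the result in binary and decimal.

Apply | to each column (1 where either bit is 1):
  010111100
| 011000110
-----------
  011111110

Answer: 011111110 (254)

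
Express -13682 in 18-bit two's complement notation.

1. Binary of +13682:  000011010101110010
2. Invert bits:     111100101010001101
3. Add 1:           111100101010001110

Answer: 111100101010001110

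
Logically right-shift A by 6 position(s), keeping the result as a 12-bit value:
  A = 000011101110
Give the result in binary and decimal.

Logical shift right by 6: drop the bottom 6 bit(s), prepend 6 zero(s) on the left.
  000011101110  ->  keep [000011], discard [101110], prepend 000000
= 000000000011

Answer: 000000000011 (3)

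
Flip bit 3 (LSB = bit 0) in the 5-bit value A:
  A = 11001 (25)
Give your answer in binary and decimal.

Mask = 1 << 3 = 01000
Bit 3 of A is 1; XOR with the mask flips it to 0.
  11001
^ 01000
-------
  10001

Answer: 10001 (17)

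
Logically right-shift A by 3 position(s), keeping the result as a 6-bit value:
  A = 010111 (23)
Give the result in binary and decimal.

Logical shift right by 3: drop the bottom 3 bit(s), prepend 3 zero(s) on the left.
  010111  ->  keep [010], discard [111], prepend 000
= 000010

Answer: 000010 (2)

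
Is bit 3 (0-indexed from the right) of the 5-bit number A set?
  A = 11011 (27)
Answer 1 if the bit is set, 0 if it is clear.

Bit 3 is the 4th from the right.
  11011
   ^
That bit is 1.

Answer: 1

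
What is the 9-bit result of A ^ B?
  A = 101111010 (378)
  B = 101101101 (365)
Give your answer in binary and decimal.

Apply ^ to each column (1 where bits differ):
  101111010
^ 101101101
-----------
  000010111

Answer: 000010111 (23)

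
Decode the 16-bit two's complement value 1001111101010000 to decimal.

MSB is 1, so the value is negative. Find the magnitude:
1. Invert bits:  0110000010101111
2. Add 1:        0110000010110000  = 24752
3. Apply sign:   -24752

Answer: -24752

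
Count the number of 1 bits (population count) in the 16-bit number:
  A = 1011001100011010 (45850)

1011001100011010
1-bits at positions (from bit 0 = LSB): 1, 3, 4, 8, 9, 12, 13, 15
Count = 8

Answer: 8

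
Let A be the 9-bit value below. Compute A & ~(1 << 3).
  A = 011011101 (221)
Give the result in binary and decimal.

Mask = ~(1 << 3) = 111110111
Bit 3 of A is 1, so AND-ing with the mask clears it to 0.
  011011101
& 111110111
-----------
  011010101

Answer: 011010101 (213)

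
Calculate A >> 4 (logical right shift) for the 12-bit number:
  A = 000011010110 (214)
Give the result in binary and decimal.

Logical shift right by 4: drop the bottom 4 bit(s), prepend 4 zero(s) on the left.
  000011010110  ->  keep [00001101], discard [0110], prepend 0000
= 000000001101

Answer: 000000001101 (13)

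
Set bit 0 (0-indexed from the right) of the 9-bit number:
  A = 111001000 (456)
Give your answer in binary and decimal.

Mask = 1 << 0 = 000000001
Bit 0 of A is 0, so OR-ing with the mask flips it to 1.
  111001000
| 000000001
-----------
  111001001

Answer: 111001001 (457)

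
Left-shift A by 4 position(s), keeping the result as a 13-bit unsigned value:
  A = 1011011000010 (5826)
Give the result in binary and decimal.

Shift left by 4: drop the top 4 bit(s), append 4 zero(s) on the right.
  1011011000010  ->  discard [1011], keep [011000010], append 0000
= 0110000100000

Answer: 0110000100000 (3104)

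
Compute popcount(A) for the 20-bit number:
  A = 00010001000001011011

00010001000001011011
1-bits at positions (from bit 0 = LSB): 0, 1, 3, 4, 6, 12, 16
Count = 7

Answer: 7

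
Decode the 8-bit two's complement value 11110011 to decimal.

MSB is 1, so the value is negative. Find the magnitude:
1. Invert bits:  00001100
2. Add 1:        00001101  = 13
3. Apply sign:   -13

Answer: -13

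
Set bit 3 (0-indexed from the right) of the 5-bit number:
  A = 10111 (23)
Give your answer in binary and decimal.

Mask = 1 << 3 = 01000
Bit 3 of A is 0, so OR-ing with the mask flips it to 1.
  10111
| 01000
-------
  11111

Answer: 11111 (31)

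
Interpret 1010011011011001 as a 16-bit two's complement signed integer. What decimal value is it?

MSB is 1, so the value is negative. Find the magnitude:
1. Invert bits:  0101100100100110
2. Add 1:        0101100100100111  = 22823
3. Apply sign:   -22823

Answer: -22823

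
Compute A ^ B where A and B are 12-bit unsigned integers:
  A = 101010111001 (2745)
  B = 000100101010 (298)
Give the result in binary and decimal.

Apply ^ to each column (1 where bits differ):
  101010111001
^ 000100101010
--------------
  101110010011

Answer: 101110010011 (2963)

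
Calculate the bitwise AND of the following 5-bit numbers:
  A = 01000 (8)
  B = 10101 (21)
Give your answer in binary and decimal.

Apply & to each column (1 only where both bits are 1):
  01000
& 10101
-------
  00000

Answer: 00000 (0)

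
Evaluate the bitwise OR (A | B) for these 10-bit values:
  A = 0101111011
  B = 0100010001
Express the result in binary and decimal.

Apply | to each column (1 where either bit is 1):
  0101111011
| 0100010001
------------
  0101111011

Answer: 0101111011 (379)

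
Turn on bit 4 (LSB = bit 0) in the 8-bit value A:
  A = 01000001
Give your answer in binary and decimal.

Mask = 1 << 4 = 00010000
Bit 4 of A is 0, so OR-ing with the mask flips it to 1.
  01000001
| 00010000
----------
  01010001

Answer: 01010001 (81)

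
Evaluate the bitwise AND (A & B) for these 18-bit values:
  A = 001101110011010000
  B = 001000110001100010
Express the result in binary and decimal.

Apply & to each column (1 only where both bits are 1):
  001101110011010000
& 001000110001100010
--------------------
  001000110001000000

Answer: 001000110001000000 (35904)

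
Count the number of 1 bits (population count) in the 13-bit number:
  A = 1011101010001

1011101010001
1-bits at positions (from bit 0 = LSB): 0, 4, 6, 8, 9, 10, 12
Count = 7

Answer: 7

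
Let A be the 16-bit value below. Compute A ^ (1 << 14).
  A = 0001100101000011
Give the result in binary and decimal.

Mask = 1 << 14 = 0100000000000000
Bit 14 of A is 0; XOR with the mask flips it to 1.
  0001100101000011
^ 0100000000000000
------------------
  0101100101000011

Answer: 0101100101000011 (22851)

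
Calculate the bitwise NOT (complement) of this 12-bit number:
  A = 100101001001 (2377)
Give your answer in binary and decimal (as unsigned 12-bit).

Flip each bit (0->1, 1->0):
  100101001001
  011010110110

Answer: 011010110110 (1718)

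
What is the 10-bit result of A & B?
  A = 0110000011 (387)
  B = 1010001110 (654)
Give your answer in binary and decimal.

Apply & to each column (1 only where both bits are 1):
  0110000011
& 1010001110
------------
  0010000010

Answer: 0010000010 (130)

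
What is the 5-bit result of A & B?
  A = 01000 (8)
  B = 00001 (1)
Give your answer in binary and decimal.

Apply & to each column (1 only where both bits are 1):
  01000
& 00001
-------
  00000

Answer: 00000 (0)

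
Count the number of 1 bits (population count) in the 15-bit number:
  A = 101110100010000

101110100010000
1-bits at positions (from bit 0 = LSB): 4, 8, 10, 11, 12, 14
Count = 6

Answer: 6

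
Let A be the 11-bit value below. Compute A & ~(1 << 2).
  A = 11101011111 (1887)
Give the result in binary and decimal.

Mask = ~(1 << 2) = 11111111011
Bit 2 of A is 1, so AND-ing with the mask clears it to 0.
  11101011111
& 11111111011
-------------
  11101011011

Answer: 11101011011 (1883)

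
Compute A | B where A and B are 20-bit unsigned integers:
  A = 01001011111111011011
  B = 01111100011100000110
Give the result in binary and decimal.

Apply | to each column (1 where either bit is 1):
  01001011111111011011
| 01111100011100000110
----------------------
  01111111111111011111

Answer: 01111111111111011111 (524255)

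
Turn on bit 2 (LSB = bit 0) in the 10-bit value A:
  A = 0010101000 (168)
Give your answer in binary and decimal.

Mask = 1 << 2 = 0000000100
Bit 2 of A is 0, so OR-ing with the mask flips it to 1.
  0010101000
| 0000000100
------------
  0010101100

Answer: 0010101100 (172)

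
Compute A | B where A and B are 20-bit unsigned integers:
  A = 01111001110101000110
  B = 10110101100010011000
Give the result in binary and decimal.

Apply | to each column (1 where either bit is 1):
  01111001110101000110
| 10110101100010011000
----------------------
  11111101110111011110

Answer: 11111101110111011110 (1039838)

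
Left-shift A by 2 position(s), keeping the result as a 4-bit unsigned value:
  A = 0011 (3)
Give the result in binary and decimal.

Shift left by 2: drop the top 2 bit(s), append 2 zero(s) on the right.
  0011  ->  discard [00], keep [11], append 00
= 1100

Answer: 1100 (12)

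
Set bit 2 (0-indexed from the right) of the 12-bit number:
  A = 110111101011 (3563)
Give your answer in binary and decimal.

Mask = 1 << 2 = 000000000100
Bit 2 of A is 0, so OR-ing with the mask flips it to 1.
  110111101011
| 000000000100
--------------
  110111101111

Answer: 110111101111 (3567)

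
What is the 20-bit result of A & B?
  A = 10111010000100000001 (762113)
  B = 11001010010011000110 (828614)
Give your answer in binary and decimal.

Apply & to each column (1 only where both bits are 1):
  10111010000100000001
& 11001010010011000110
----------------------
  10001010000000000000

Answer: 10001010000000000000 (565248)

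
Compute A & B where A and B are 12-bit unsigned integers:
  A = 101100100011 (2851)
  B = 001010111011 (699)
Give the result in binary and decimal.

Apply & to each column (1 only where both bits are 1):
  101100100011
& 001010111011
--------------
  001000100011

Answer: 001000100011 (547)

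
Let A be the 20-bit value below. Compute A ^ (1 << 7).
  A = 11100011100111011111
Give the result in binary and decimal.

Mask = 1 << 7 = 00000000000010000000
Bit 7 of A is 1; XOR with the mask flips it to 0.
  11100011100111011111
^ 00000000000010000000
----------------------
  11100011100101011111

Answer: 11100011100101011111 (932191)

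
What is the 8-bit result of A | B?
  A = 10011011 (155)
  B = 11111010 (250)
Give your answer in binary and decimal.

Apply | to each column (1 where either bit is 1):
  10011011
| 11111010
----------
  11111011

Answer: 11111011 (251)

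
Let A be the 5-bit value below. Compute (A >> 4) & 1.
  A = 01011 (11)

Bit 4 is the 5th from the right.
  01011
  ^
That bit is 0.

Answer: 0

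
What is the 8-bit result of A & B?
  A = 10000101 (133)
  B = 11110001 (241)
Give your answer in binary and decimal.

Apply & to each column (1 only where both bits are 1):
  10000101
& 11110001
----------
  10000001

Answer: 10000001 (129)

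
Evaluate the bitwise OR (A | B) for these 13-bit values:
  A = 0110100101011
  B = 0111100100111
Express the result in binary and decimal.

Apply | to each column (1 where either bit is 1):
  0110100101011
| 0111100100111
---------------
  0111100101111

Answer: 0111100101111 (3887)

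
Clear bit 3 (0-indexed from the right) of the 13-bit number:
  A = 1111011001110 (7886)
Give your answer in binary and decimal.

Mask = ~(1 << 3) = 1111111110111
Bit 3 of A is 1, so AND-ing with the mask clears it to 0.
  1111011001110
& 1111111110111
---------------
  1111011000110

Answer: 1111011000110 (7878)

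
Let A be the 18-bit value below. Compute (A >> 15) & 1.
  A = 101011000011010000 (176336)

Bit 15 is the 16th from the right.
  101011000011010000
    ^
That bit is 1.

Answer: 1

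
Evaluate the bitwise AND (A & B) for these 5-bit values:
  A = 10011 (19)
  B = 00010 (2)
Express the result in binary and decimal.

Apply & to each column (1 only where both bits are 1):
  10011
& 00010
-------
  00010

Answer: 00010 (2)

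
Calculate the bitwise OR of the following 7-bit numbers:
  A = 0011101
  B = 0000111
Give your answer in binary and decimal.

Apply | to each column (1 where either bit is 1):
  0011101
| 0000111
---------
  0011111

Answer: 0011111 (31)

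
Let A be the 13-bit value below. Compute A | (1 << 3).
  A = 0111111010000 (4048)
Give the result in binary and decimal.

Mask = 1 << 3 = 0000000001000
Bit 3 of A is 0, so OR-ing with the mask flips it to 1.
  0111111010000
| 0000000001000
---------------
  0111111011000

Answer: 0111111011000 (4056)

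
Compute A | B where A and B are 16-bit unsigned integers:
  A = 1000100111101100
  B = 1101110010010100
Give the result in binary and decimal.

Apply | to each column (1 where either bit is 1):
  1000100111101100
| 1101110010010100
------------------
  1101110111111100

Answer: 1101110111111100 (56828)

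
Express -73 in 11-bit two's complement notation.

1. Binary of +73:  00001001001
2. Invert bits:     11110110110
3. Add 1:           11110110111

Answer: 11110110111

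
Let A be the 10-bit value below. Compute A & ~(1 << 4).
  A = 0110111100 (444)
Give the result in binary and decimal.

Mask = ~(1 << 4) = 1111101111
Bit 4 of A is 1, so AND-ing with the mask clears it to 0.
  0110111100
& 1111101111
------------
  0110101100

Answer: 0110101100 (428)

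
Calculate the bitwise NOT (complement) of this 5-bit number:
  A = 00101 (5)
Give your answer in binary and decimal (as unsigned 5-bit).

Flip each bit (0->1, 1->0):
  00101
  11010

Answer: 11010 (26)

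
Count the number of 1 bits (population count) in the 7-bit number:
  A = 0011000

0011000
1-bits at positions (from bit 0 = LSB): 3, 4
Count = 2

Answer: 2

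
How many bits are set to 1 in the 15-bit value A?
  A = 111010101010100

111010101010100
1-bits at positions (from bit 0 = LSB): 2, 4, 6, 8, 10, 12, 13, 14
Count = 8

Answer: 8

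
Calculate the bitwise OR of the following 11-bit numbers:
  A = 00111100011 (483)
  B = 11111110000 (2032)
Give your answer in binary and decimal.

Apply | to each column (1 where either bit is 1):
  00111100011
| 11111110000
-------------
  11111110011

Answer: 11111110011 (2035)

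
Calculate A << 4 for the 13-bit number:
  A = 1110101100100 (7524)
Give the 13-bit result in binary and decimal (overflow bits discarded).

Shift left by 4: drop the top 4 bit(s), append 4 zero(s) on the right.
  1110101100100  ->  discard [1110], keep [101100100], append 0000
= 1011001000000

Answer: 1011001000000 (5696)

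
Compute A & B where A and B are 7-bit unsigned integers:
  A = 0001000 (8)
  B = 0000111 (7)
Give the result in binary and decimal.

Apply & to each column (1 only where both bits are 1):
  0001000
& 0000111
---------
  0000000

Answer: 0000000 (0)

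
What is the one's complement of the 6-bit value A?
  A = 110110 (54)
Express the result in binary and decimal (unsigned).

Flip each bit (0->1, 1->0):
  110110
  001001

Answer: 001001 (9)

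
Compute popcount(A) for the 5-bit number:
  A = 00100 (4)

00100
1-bits at positions (from bit 0 = LSB): 2
Count = 1

Answer: 1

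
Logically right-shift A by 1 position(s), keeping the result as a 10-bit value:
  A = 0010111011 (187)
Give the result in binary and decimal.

Logical shift right by 1: drop the bottom 1 bit(s), prepend 1 zero(s) on the left.
  0010111011  ->  keep [001011101], discard [1], prepend 0
= 0001011101

Answer: 0001011101 (93)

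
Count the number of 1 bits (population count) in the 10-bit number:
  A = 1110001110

1110001110
1-bits at positions (from bit 0 = LSB): 1, 2, 3, 7, 8, 9
Count = 6

Answer: 6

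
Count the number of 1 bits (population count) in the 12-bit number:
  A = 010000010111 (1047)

010000010111
1-bits at positions (from bit 0 = LSB): 0, 1, 2, 4, 10
Count = 5

Answer: 5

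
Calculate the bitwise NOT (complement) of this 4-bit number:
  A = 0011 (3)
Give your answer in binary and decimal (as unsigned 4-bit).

Flip each bit (0->1, 1->0):
  0011
  1100

Answer: 1100 (12)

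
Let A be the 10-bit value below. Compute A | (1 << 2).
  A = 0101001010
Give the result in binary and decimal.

Mask = 1 << 2 = 0000000100
Bit 2 of A is 0, so OR-ing with the mask flips it to 1.
  0101001010
| 0000000100
------------
  0101001110

Answer: 0101001110 (334)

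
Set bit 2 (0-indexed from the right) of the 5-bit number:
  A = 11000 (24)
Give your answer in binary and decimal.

Mask = 1 << 2 = 00100
Bit 2 of A is 0, so OR-ing with the mask flips it to 1.
  11000
| 00100
-------
  11100

Answer: 11100 (28)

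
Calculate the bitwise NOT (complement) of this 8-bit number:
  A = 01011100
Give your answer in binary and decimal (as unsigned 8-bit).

Flip each bit (0->1, 1->0):
  01011100
  10100011

Answer: 10100011 (163)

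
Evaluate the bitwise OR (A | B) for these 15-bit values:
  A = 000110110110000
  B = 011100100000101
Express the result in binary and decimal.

Apply | to each column (1 where either bit is 1):
  000110110110000
| 011100100000101
-----------------
  011110110110101

Answer: 011110110110101 (15797)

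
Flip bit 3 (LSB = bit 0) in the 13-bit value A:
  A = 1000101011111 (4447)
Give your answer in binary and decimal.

Mask = 1 << 3 = 0000000001000
Bit 3 of A is 1; XOR with the mask flips it to 0.
  1000101011111
^ 0000000001000
---------------
  1000101010111

Answer: 1000101010111 (4439)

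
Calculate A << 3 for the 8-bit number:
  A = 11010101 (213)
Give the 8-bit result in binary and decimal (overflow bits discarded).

Shift left by 3: drop the top 3 bit(s), append 3 zero(s) on the right.
  11010101  ->  discard [110], keep [10101], append 000
= 10101000

Answer: 10101000 (168)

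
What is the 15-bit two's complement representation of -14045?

1. Binary of +14045:  011011011011101
2. Invert bits:     100100100100010
3. Add 1:           100100100100011

Answer: 100100100100011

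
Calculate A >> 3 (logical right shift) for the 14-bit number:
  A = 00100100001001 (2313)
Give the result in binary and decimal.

Logical shift right by 3: drop the bottom 3 bit(s), prepend 3 zero(s) on the left.
  00100100001001  ->  keep [00100100001], discard [001], prepend 000
= 00000100100001

Answer: 00000100100001 (289)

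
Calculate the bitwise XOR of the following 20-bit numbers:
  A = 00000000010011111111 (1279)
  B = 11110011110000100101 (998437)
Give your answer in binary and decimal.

Apply ^ to each column (1 where bits differ):
  00000000010011111111
^ 11110011110000100101
----------------------
  11110011100011011010

Answer: 11110011100011011010 (997594)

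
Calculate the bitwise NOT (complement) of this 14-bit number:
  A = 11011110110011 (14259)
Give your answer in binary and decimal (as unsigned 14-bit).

Flip each bit (0->1, 1->0):
  11011110110011
  00100001001100

Answer: 00100001001100 (2124)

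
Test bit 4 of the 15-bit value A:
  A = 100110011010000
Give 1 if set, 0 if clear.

Bit 4 is the 5th from the right.
  100110011010000
            ^
That bit is 1.

Answer: 1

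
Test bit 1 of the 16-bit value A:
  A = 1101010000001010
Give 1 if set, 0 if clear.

Bit 1 is the 2nd from the right.
  1101010000001010
                ^
That bit is 1.

Answer: 1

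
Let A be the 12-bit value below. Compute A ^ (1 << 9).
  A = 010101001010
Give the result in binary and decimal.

Mask = 1 << 9 = 001000000000
Bit 9 of A is 0; XOR with the mask flips it to 1.
  010101001010
^ 001000000000
--------------
  011101001010

Answer: 011101001010 (1866)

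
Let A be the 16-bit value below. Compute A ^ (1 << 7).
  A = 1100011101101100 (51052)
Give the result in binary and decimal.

Mask = 1 << 7 = 0000000010000000
Bit 7 of A is 0; XOR with the mask flips it to 1.
  1100011101101100
^ 0000000010000000
------------------
  1100011111101100

Answer: 1100011111101100 (51180)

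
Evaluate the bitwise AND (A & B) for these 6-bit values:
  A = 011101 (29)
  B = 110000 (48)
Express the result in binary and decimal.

Apply & to each column (1 only where both bits are 1):
  011101
& 110000
--------
  010000

Answer: 010000 (16)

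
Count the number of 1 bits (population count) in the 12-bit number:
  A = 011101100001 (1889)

011101100001
1-bits at positions (from bit 0 = LSB): 0, 5, 6, 8, 9, 10
Count = 6

Answer: 6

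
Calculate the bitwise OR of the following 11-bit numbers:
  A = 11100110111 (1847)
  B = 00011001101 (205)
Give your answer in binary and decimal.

Apply | to each column (1 where either bit is 1):
  11100110111
| 00011001101
-------------
  11111111111

Answer: 11111111111 (2047)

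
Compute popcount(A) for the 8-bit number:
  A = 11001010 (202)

11001010
1-bits at positions (from bit 0 = LSB): 1, 3, 6, 7
Count = 4

Answer: 4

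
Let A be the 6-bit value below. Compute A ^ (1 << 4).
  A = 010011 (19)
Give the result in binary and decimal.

Mask = 1 << 4 = 010000
Bit 4 of A is 1; XOR with the mask flips it to 0.
  010011
^ 010000
--------
  000011

Answer: 000011 (3)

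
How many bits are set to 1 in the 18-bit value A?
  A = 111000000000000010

111000000000000010
1-bits at positions (from bit 0 = LSB): 1, 15, 16, 17
Count = 4

Answer: 4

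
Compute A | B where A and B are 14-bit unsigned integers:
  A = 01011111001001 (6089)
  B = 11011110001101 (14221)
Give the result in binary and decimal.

Apply | to each column (1 where either bit is 1):
  01011111001001
| 11011110001101
----------------
  11011111001101

Answer: 11011111001101 (14285)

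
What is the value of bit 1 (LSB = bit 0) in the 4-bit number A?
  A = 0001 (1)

Bit 1 is the 2nd from the right.
  0001
    ^
That bit is 0.

Answer: 0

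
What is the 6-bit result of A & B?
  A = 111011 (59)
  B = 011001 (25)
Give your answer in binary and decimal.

Apply & to each column (1 only where both bits are 1):
  111011
& 011001
--------
  011001

Answer: 011001 (25)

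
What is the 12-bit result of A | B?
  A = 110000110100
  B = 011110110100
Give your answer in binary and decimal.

Apply | to each column (1 where either bit is 1):
  110000110100
| 011110110100
--------------
  111110110100

Answer: 111110110100 (4020)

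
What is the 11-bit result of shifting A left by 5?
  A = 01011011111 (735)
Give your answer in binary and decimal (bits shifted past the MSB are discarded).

Shift left by 5: drop the top 5 bit(s), append 5 zero(s) on the right.
  01011011111  ->  discard [01011], keep [011111], append 00000
= 01111100000

Answer: 01111100000 (992)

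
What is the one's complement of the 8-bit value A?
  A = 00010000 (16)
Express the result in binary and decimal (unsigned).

Flip each bit (0->1, 1->0):
  00010000
  11101111

Answer: 11101111 (239)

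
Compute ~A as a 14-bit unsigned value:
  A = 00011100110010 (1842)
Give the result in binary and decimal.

Flip each bit (0->1, 1->0):
  00011100110010
  11100011001101

Answer: 11100011001101 (14541)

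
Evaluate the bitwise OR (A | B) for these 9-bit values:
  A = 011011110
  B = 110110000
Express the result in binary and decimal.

Apply | to each column (1 where either bit is 1):
  011011110
| 110110000
-----------
  111111110

Answer: 111111110 (510)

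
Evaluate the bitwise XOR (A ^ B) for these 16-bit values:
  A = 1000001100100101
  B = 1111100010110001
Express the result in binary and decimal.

Apply ^ to each column (1 where bits differ):
  1000001100100101
^ 1111100010110001
------------------
  0111101110010100

Answer: 0111101110010100 (31636)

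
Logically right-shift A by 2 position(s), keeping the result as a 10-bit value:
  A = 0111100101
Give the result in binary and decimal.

Logical shift right by 2: drop the bottom 2 bit(s), prepend 2 zero(s) on the left.
  0111100101  ->  keep [01111001], discard [01], prepend 00
= 0001111001

Answer: 0001111001 (121)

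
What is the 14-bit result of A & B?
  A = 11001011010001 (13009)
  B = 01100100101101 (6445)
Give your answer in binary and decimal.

Apply & to each column (1 only where both bits are 1):
  11001011010001
& 01100100101101
----------------
  01000000000001

Answer: 01000000000001 (4097)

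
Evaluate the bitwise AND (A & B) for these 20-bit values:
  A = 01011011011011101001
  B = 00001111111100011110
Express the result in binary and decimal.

Apply & to each column (1 only where both bits are 1):
  01011011011011101001
& 00001111111100011110
----------------------
  00001011011000001000

Answer: 00001011011000001000 (46600)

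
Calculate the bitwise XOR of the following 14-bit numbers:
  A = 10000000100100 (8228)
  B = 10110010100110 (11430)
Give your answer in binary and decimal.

Apply ^ to each column (1 where bits differ):
  10000000100100
^ 10110010100110
----------------
  00110010000010

Answer: 00110010000010 (3202)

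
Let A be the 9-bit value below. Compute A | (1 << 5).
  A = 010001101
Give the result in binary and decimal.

Mask = 1 << 5 = 000100000
Bit 5 of A is 0, so OR-ing with the mask flips it to 1.
  010001101
| 000100000
-----------
  010101101

Answer: 010101101 (173)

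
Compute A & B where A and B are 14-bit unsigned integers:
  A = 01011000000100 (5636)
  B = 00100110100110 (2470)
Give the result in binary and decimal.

Apply & to each column (1 only where both bits are 1):
  01011000000100
& 00100110100110
----------------
  00000000000100

Answer: 00000000000100 (4)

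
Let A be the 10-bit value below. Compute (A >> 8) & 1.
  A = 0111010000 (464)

Bit 8 is the 9th from the right.
  0111010000
   ^
That bit is 1.

Answer: 1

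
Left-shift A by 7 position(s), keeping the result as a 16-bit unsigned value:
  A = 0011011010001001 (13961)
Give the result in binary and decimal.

Shift left by 7: drop the top 7 bit(s), append 7 zero(s) on the right.
  0011011010001001  ->  discard [0011011], keep [010001001], append 0000000
= 0100010010000000

Answer: 0100010010000000 (17536)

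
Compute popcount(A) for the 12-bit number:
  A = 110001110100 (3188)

110001110100
1-bits at positions (from bit 0 = LSB): 2, 4, 5, 6, 10, 11
Count = 6

Answer: 6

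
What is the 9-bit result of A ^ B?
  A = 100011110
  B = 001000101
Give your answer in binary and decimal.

Apply ^ to each column (1 where bits differ):
  100011110
^ 001000101
-----------
  101011011

Answer: 101011011 (347)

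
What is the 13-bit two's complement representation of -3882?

1. Binary of +3882:  0111100101010
2. Invert bits:     1000011010101
3. Add 1:           1000011010110

Answer: 1000011010110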